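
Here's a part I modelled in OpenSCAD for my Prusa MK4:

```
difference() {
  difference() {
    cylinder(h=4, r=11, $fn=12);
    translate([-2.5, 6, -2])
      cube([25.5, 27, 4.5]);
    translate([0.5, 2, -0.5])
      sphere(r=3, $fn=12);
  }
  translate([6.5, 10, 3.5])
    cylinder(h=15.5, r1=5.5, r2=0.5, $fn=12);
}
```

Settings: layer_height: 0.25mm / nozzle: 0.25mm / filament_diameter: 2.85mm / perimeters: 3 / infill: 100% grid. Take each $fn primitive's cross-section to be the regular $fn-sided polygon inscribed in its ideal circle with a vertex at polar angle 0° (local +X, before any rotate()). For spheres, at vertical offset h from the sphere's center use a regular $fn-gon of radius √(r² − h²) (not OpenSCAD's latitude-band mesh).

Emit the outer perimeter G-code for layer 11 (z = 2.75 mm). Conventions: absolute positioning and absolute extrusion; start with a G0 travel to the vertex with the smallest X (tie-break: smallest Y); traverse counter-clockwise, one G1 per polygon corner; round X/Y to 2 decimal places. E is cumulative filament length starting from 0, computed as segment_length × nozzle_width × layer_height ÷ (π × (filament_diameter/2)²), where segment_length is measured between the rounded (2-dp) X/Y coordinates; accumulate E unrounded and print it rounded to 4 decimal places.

At z = 2.75 mm: the r=11 cylinder contributes a regular 12-gon of circumradius 11; the cube at (-2.5, 6) is absent (z outside [-2, 2.5]); the sphere at (0.5, 2) is absent (|z−center|=3.250 > r=3); After the difference (first − rest): none of the subtracted shapes is present at this height, so the r=11 cylinder is unchanged — 1 connected region; the cone at (6.5, 10) is not intersected at this z (z outside [3.5, 19]); After the difference (first − rest): none of the subtracted shapes is present at this height, so the result so far is unchanged — 1 connected region. The outline is a single polygon with 12 vertices. Extrusion per mm of travel: 0.25 × 0.25 / (π × 1.425²) = 0.009797. Accumulating E over each segment gives final E = 0.6696.

G0 X-11.00 Y0.00 Z2.75
G1 X-9.53 Y-5.50 E0.0558
G1 X-5.50 Y-9.53 E0.1116
G1 X0.00 Y-11.00 E0.1674
G1 X5.50 Y-9.53 E0.2232
G1 X9.53 Y-5.50 E0.2790
G1 X11.00 Y0.00 E0.3348
G1 X9.53 Y5.50 E0.3906
G1 X5.50 Y9.53 E0.4464
G1 X0.00 Y11.00 E0.5022
G1 X-5.50 Y9.53 E0.5579
G1 X-9.53 Y5.50 E0.6138
G1 X-11.00 Y0.00 E0.6696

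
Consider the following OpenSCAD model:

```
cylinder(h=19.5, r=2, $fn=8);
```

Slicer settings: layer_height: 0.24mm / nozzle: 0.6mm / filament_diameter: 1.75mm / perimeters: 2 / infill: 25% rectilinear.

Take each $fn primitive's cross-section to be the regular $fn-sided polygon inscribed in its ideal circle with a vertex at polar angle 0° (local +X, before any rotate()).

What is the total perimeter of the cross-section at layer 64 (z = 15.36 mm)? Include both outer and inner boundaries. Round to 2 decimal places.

12.25 mm

At z = 15.36 mm: the cylinder: section is a regular 8-gon, circumradius r=2 (perimeter = 2·8·2.000·sin(180°/8) = 12.25 mm). Overall, the cross-section is a single solid region. Total boundary length (outer) = 12.25 mm.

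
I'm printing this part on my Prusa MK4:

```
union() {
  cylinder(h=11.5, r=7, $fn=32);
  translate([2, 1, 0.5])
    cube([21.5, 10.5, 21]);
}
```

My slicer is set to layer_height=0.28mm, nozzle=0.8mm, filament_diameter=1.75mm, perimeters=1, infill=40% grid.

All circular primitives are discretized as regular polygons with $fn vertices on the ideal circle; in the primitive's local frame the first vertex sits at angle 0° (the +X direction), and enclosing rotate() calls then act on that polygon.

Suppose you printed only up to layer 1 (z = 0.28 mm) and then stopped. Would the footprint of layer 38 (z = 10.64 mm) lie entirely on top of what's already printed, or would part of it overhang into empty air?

part overhangs

Compare the two slices. At z = 0.28: the r=7 cylinder contributes a regular 32-gon of circumradius 7 (area = (32/2)·7.000²·sin(360°/32) = 152.95 mm²); the cube at (2, 1) does not reach this height (z outside [0.5, 21.5]); Combining (union): only the r=7 cylinder is present, so the union is just that shape — area = 152.95 mm². At z = 10.64: the r=7 cylinder gives a regular 32-gon of circumradius 7 (constant along its height) (area = (32/2)·7.000²·sin(360°/32) = 152.95 mm²); the cube at (2, 1) is present — its section is the full 21.5×10.5 rectangle (area 225.75 mm²); Taking the union: the regions partially overlap — summed areas 378.70 mm² minus the doubly-counted overlap 19.53 mm² gives 359.18 mm² — area = 359.18 mm². Checking containment: at z = 10.64 the cross-section extends beyond the z = 0.28 cross-section by about 206.22 mm².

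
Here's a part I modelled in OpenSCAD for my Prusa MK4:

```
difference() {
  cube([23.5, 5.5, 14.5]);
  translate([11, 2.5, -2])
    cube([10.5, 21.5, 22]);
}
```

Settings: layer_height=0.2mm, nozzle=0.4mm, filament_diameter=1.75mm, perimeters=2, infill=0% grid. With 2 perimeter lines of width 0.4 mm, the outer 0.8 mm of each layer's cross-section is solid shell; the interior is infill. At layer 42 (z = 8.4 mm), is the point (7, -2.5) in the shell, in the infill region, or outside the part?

outside

At z = 8.4 mm: the cube is present — its section is the full 23.5×5.5 rectangle; the cube at (11, 2.5) (footprint 10.5×21.5) is included at this height; Subtracting the remaining from the first: starting from the 23.5×5.5 cube, the 10.5×21.5 cube at (11, 2.5) partially overlaps it — only the 31.50 mm² overlap (of its 225.75 mm²) is removed, clipping the outline — 1 connected region. Overall, the cross-section is a single solid region. The nearest boundary edge runs (23.50, 0.00)→(0.00, 0.00); distance from the point to it = 2.50 mm. The point is not inside any of the regions above, so it lies outside the cross-section (2.50 mm from the nearest boundary).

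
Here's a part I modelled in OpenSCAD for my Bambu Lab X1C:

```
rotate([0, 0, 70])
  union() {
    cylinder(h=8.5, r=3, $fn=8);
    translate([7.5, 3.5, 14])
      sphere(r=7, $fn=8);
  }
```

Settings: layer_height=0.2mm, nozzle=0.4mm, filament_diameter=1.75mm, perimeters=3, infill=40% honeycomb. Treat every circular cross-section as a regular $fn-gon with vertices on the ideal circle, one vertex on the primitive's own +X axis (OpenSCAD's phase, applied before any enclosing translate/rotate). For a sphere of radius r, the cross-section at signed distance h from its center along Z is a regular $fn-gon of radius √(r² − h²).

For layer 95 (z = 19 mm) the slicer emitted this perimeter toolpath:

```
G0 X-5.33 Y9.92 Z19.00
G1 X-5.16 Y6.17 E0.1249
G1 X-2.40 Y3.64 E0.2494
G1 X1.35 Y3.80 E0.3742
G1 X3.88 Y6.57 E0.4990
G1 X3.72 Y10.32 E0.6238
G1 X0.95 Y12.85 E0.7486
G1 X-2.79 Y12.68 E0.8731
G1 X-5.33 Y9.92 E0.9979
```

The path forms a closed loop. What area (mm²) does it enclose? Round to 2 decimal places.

67.91 mm²

Apply the shoelace formula to the sequence of (X, Y) vertices; enclosed area = 67.91 mm².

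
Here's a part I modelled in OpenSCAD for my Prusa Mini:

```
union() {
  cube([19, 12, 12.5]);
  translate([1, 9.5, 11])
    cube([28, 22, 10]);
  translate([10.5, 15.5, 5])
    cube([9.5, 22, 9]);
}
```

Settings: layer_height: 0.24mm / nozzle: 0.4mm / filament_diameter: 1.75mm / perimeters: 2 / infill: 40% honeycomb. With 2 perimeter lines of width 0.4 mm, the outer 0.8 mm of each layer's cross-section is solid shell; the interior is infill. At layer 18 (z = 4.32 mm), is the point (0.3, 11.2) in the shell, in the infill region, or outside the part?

At z = 4.32 mm: the cube is present — its section is the full 19×12 rectangle; the cube at (1, 9.5) is not intersected at this z (z outside [11, 21]); the cube at (10.5, 15.5) is not intersected at this z (z outside [5, 14]); Merging all regions: only the 19×12 cube is present, so the union is just that shape — 1 connected region. Overall, the cross-section is a single solid region. The nearest boundary edge runs (0.00, 12.00)→(0.00, 0.00); distance from the point to it = 0.30 mm. The point is inside the cross-section, 0.30 mm from the nearest boundary — within the 0.8 mm shell band (2 × 0.4).

shell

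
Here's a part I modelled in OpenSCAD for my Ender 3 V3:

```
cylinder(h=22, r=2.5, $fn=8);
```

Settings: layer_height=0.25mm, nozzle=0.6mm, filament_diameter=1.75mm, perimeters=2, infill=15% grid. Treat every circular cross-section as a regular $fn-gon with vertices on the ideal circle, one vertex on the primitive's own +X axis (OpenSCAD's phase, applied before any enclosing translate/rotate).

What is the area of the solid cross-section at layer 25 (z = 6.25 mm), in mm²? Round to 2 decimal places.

At z = 6.25 mm: the r=2.5 cylinder gives a regular 8-gon of circumradius 2.5 (constant along its height) (area = (8/2)·2.500²·sin(360°/8) = 17.68 mm²). Overall, the cross-section is a single solid region. Net area = 17.68 mm².

17.68 mm²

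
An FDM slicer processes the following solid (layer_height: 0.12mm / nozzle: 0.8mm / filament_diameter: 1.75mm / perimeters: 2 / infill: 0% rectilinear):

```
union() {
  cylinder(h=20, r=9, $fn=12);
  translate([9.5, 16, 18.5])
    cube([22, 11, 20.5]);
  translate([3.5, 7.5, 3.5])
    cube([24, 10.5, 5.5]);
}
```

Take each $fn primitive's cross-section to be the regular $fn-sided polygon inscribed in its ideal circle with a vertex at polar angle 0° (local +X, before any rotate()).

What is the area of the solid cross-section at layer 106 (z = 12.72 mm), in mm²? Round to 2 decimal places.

243.00 mm²

At z = 12.72 mm: the r=9 cylinder gives a regular 12-gon of circumradius 9 (constant along its height) (area = (12/2)·9.000²·sin(360°/12) = 243.00 mm²); the cube at (9.5, 16) is absent (z outside [18.5, 39]); the cube at (3.5, 7.5) is not intersected at this z (z outside [3.5, 9]); Merging all regions: only the r=9 cylinder is present, so the union is just that shape — area = 243.00 mm². Overall, the cross-section is a single solid region. Net area = 243.00 mm².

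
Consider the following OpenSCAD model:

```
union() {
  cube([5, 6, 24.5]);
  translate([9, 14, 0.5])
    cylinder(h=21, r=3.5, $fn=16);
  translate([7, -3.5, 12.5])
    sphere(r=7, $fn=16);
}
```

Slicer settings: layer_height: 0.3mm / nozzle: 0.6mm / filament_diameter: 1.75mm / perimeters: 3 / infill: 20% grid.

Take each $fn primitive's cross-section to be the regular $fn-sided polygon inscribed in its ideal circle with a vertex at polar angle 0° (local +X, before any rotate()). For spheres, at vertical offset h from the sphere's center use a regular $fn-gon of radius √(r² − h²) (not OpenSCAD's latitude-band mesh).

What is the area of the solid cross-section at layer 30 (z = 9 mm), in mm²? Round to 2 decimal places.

176.28 mm²

At z = 9 mm: the cube (footprint 5×6) is included at this height (area 30.00 mm²); the r=3.5 cylinder at (9, 14) gives a regular 16-gon of circumradius 3.5 (constant along its height) (area = (16/2)·3.500²·sin(360°/16) = 37.50 mm²); the r=7 sphere at (7, -3.5) slices to a regular 16-gon of circumradius 6.062 (√(r²−h²) with h=3.5 from center) (area = (16/2)·6.062²·sin(360°/16) = 112.51 mm²); Merging all regions: the regions partially overlap — summed areas 180.01 mm² minus the doubly-counted overlap 3.73 mm² gives 176.28 mm² — area = 176.28 mm². Overall, the cross-section has 2 separate islands. Net area = 176.28 mm².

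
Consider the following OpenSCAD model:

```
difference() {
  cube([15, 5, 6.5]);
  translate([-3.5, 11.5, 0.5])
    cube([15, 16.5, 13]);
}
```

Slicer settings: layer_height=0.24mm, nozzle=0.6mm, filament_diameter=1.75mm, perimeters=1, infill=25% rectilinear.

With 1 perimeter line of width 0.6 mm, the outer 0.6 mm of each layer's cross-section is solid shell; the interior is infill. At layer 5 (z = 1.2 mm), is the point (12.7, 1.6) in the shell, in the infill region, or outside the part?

infill

At z = 1.2 mm: the cube is present — its section is the full 15×5 rectangle; the cube at (-3.5, 11.5) is present — its section is the full 15×16.5 rectangle; Subtracting the remaining from the first: starting from the 15×5 cube, the 15×16.5 cube at (-3.5, 11.5) misses the remaining region (no effect) — 1 connected region. Overall, the cross-section is a single solid region. The nearest boundary edge runs (15.00, 0.00)→(0.00, 0.00); distance from the point to it = 1.60 mm. The point is inside the cross-section and 1.60 mm from the nearest boundary — more than the 0.6 mm shell width (1 × 0.6), so it's in the infill interior.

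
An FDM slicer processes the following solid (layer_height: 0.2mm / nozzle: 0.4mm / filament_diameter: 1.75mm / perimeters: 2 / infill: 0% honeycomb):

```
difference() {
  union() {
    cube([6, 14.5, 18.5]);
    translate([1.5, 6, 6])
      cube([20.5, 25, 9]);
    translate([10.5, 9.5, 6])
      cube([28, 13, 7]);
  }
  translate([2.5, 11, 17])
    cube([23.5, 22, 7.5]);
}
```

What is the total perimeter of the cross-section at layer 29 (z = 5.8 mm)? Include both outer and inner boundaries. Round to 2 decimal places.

41.00 mm

At z = 5.8 mm: the cube (footprint 6×14.5) is included at this height (perimeter 41.00 mm); the cube at (1.5, 6) is not intersected at this z (z outside [6, 15]); the cube at (10.5, 9.5) does not reach this height (z outside [6, 13]); Taking the union: only the 6×14.5 cube is present, so the union is just that shape — boundary = 41.00 mm; the cube at (2.5, 11) is absent (z outside [17, 24.5]); Taking the first minus the rest: none of the subtracted shapes is present at this height, so that combined region is unchanged — boundary = 41.00 mm. Overall, the cross-section is a single solid region. Total boundary length (outer) = 41.00 mm.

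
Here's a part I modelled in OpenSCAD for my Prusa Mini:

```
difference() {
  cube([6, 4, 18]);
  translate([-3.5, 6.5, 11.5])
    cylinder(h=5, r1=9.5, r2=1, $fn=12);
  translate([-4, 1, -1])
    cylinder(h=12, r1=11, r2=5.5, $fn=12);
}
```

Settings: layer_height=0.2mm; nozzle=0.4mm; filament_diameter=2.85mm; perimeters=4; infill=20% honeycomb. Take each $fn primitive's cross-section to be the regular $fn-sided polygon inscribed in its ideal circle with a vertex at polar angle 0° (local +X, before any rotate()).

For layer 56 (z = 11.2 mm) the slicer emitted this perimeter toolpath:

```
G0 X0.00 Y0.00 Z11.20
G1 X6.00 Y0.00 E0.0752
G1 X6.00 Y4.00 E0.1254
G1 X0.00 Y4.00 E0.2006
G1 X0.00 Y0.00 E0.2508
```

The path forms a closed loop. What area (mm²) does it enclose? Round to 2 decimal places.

24.00 mm²

Apply the shoelace formula to the sequence of (X, Y) vertices; enclosed area = 24.00 mm².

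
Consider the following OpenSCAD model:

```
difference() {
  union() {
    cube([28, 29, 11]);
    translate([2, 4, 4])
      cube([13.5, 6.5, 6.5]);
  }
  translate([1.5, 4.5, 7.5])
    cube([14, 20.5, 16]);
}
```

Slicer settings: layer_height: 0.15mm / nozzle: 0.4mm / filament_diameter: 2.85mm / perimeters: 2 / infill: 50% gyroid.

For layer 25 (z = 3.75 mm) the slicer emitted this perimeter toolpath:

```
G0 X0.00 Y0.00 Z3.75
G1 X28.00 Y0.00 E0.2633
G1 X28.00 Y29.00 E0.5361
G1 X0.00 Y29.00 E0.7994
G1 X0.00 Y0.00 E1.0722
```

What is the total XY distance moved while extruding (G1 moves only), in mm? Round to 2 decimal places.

Sum the Euclidean lengths of each G1 segment: total = 114.00 mm.

114.00 mm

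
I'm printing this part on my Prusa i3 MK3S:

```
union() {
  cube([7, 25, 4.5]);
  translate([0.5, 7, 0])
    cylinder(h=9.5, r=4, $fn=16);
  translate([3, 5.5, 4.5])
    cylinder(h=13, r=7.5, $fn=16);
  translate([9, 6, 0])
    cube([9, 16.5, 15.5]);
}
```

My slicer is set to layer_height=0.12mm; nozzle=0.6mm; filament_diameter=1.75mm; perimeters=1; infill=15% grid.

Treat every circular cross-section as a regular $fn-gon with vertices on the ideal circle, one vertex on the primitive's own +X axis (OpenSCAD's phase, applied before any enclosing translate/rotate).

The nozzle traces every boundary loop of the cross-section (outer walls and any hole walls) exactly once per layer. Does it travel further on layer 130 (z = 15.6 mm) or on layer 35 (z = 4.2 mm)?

Layer 130 (z = 15.6): the cube is absent (z outside [0, 4.5]); the cylinder at (0.5, 7) does not reach this height (z outside [0, 9.5]); the r=7.5 cylinder at (3, 5.5) contributes a regular 16-gon of circumradius 7.5 (perimeter = 2·16·7.500·sin(180°/16) = 46.82 mm); the cube at (9, 6) does not reach this height (z outside [0, 15.5]); Taking the union: only the r=7.5 cylinder at (3, 5.5) is present, so the union is just that shape — boundary = 46.82 mm. So its perimeter = 46.82 mm. Layer 35 (z = 4.2): the cube (footprint 7×25) is included at this height (perimeter 64.00 mm); the cylinder at (0.5, 7): section is a regular 16-gon, circumradius r=4 (perimeter = 2·16·4.000·sin(180°/16) = 24.97 mm); the cylinder at (3, 5.5) does not reach this height (z outside [4.5, 17.5]); the cube at (9, 6) is present — its section is the full 9×16.5 rectangle (perimeter 51.00 mm); Combining (union): the regions partially overlap (shared area 28.44 mm²), so the edge portions inside another operand are dropped and the merged outline is re-measured after clipping — boundary = 118.67 mm. So its perimeter = 118.67 mm. Layer 35 is larger (118.67 vs 46.82 mm).

layer 35 (z = 4.2 mm)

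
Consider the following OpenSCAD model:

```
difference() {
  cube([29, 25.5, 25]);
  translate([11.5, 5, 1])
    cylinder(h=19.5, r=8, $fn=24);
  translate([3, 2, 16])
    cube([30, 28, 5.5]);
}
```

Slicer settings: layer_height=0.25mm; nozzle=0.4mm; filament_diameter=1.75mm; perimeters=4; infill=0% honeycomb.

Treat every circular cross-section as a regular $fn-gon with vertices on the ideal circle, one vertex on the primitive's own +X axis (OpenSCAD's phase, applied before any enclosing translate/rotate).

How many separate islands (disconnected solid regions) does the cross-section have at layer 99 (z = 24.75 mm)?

At z = 24.75 mm: the 29×25.5 cube contributes its full rectangle; the cylinder at (11.5, 5) is absent (z outside [1, 20.5]); the cube at (3, 2) is absent (z outside [16, 21.5]); After the difference (first − rest): none of the subtracted shapes is present at this height, so the 29×25.5 cube is unchanged — 1 connected region. Overall, the cross-section is a single solid region. Island count = 1.

1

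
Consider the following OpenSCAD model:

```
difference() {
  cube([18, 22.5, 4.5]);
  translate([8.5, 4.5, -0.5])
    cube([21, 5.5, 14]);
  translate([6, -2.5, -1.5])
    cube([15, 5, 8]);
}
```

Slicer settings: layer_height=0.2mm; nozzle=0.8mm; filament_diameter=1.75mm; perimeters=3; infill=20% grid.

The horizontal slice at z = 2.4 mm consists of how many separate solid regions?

1

At z = 2.4 mm: the 18×22.5 cube contributes its full rectangle; the cube at (8.5, 4.5) is present — its section is the full 21×5.5 rectangle; the cube at (6, -2.5) is present — its section is the full 15×5 rectangle; Subtracting the remaining from the first: starting from the 18×22.5 cube, the 21×5.5 cube at (8.5, 4.5) partially overlaps it — only the 52.25 mm² overlap (of its 115.50 mm²) is removed, clipping the outline; the 15×5 cube at (6, -2.5) partially overlaps it — only the 30.00 mm² overlap (of its 75.00 mm²) is removed, clipping the outline — 1 connected region. The result has 1 disconnected region.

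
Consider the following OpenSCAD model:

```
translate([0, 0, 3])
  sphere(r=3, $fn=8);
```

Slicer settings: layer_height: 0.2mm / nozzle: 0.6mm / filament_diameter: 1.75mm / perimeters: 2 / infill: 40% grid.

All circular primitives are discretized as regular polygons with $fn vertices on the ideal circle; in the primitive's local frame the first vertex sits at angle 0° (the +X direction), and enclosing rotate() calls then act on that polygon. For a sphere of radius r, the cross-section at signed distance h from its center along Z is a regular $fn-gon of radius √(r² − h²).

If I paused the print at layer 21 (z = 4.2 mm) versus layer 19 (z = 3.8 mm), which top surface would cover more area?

Layer 21 (z = 4.2): the r=3 sphere slices to a regular 8-gon of circumradius 2.750 (√(r²−h²) with h=1.2 from center) (area = (8/2)·2.750²·sin(360°/8) = 21.38 mm²). So its area = 21.38 mm². Layer 19 (z = 3.8): the sphere: section is a regular 8-gon, circumradius = √(r²−h²) = √(3²−0.8²) = 2.891 (area = (8/2)·2.891²·sin(360°/8) = 23.65 mm²). So its area = 23.65 mm². Layer 19 is larger (23.65 vs 21.38 mm²).

layer 19 (z = 3.8 mm)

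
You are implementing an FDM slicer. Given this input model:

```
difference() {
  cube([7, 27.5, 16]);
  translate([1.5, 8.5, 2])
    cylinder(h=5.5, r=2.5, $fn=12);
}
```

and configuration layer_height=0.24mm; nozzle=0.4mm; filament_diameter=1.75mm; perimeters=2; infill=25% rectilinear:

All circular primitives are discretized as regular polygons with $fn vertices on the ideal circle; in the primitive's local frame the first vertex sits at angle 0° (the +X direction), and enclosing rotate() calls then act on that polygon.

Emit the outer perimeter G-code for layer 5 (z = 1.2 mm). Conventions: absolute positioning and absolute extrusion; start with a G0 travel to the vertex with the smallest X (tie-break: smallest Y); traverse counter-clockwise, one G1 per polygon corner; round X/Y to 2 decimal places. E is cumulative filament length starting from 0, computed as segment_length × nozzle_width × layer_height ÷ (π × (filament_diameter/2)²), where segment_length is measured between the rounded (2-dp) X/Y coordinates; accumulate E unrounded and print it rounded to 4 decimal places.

G0 X0.00 Y0.00 Z1.20
G1 X7.00 Y0.00 E0.2794
G1 X7.00 Y27.50 E1.3770
G1 X0.00 Y27.50 E1.6564
G1 X0.00 Y0.00 E2.7539

At z = 1.2 mm: the cube is present — its section is the full 7×27.5 rectangle; the cylinder at (1.5, 8.5) does not reach this height (z outside [2, 7.5]); Taking the first minus the rest: none of the subtracted shapes is present at this height, so the 7×27.5 cube is unchanged — 1 connected region. The outline is a single polygon with 4 vertices. Extrusion per mm of travel: 0.4 × 0.24 / (π × 0.875²) = 0.039912. Accumulating E over each segment gives final E = 2.7539.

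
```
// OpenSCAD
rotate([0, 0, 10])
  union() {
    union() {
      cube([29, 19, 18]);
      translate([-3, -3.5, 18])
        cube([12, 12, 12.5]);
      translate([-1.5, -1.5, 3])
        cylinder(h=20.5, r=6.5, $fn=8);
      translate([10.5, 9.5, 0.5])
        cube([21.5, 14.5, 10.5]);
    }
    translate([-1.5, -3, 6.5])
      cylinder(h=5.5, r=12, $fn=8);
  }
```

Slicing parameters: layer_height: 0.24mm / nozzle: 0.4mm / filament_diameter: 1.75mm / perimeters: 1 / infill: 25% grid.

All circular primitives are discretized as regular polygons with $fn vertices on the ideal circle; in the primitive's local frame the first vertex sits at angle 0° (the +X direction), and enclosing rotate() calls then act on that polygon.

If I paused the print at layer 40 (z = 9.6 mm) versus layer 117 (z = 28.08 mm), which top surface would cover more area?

Layer 40 (z = 9.6): the cube (footprint 29×19) is included at this height (area 551.00 mm²); the cube at (-3, -3.5) is absent (z outside [18, 30.5]); the cylinder at (-1.5, -1.5): section is a regular 8-gon, circumradius r=6.5 (area = (8/2)·6.500²·sin(360°/8) = 119.50 mm²); the cube at (10.5, 9.5) is present — its section is the full 21.5×14.5 rectangle (area 311.75 mm²); Combining (union): the regions partially overlap — summed areas 982.25 mm² minus the doubly-counted overlap 189.31 mm² gives 792.94 mm² — area = 792.94 mm²; the r=12 cylinder at (-1.5, -3) gives a regular 8-gon of circumradius 12 (constant along its height) (area = (8/2)·12.000²·sin(360°/8) = 407.29 mm²); Combining (union): the regions partially overlap — summed areas 1200.24 mm² minus the doubly-counted overlap 160.60 mm² gives 1039.64 mm² — area = 1039.64 mm²; (whole slice rotated 10° about Z — lengths, areas and connectivity unchanged). So its area = 1039.64 mm². Layer 117 (z = 28.08): the cube is absent (z outside [0, 18]); the cube at (-3, -3.5) is present — its section is the full 12×12 rectangle (area 144.00 mm²); the cylinder at (-1.5, -1.5) does not reach this height (z outside [3, 23.5]); the cube at (10.5, 9.5) is not intersected at this z (z outside [0.5, 11]); Merging all regions: only the 12×12 cube at (-3, -3.5) is present, so the union is just that shape — area = 144.00 mm²; the cylinder at (-1.5, -3) is not intersected at this z (z outside [6.5, 12]); Taking the union: only the result so far is present, so the union is just that shape — area = 144.00 mm²; (whole slice rotated 10° about Z — lengths, areas and connectivity unchanged). So its area = 144.00 mm². Layer 40 is larger (1039.64 vs 144.00 mm²).

layer 40 (z = 9.6 mm)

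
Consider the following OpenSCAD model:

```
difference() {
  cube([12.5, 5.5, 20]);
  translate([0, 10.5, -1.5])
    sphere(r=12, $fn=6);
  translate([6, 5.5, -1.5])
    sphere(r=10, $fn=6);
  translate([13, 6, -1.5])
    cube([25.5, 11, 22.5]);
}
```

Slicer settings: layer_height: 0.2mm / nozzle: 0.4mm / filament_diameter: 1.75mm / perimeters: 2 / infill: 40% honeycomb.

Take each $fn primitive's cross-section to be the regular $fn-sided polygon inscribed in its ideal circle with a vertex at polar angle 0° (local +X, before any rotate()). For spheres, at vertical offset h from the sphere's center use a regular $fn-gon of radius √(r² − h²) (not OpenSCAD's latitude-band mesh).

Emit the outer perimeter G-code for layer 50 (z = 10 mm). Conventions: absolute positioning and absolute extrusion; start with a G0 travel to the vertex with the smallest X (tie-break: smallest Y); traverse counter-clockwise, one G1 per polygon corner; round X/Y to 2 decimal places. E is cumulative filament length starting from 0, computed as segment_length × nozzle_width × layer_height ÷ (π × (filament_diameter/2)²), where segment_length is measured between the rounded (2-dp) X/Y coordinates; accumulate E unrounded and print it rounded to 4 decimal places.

At z = 10 mm: the 12.5×5.5 cube contributes its full rectangle; the sphere at (0, 10.5): section is a regular 6-gon, circumradius = √(r²−h²) = √(12²−11.5²) = 3.428; the sphere at (6, 5.5) is not intersected at this z (|z−center|=11.500 > r=10); the cube at (13, 6) is present — its section is the full 25.5×11 rectangle; Subtracting the remaining from the first: starting from the 12.5×5.5 cube, the r=12 sphere at (0, 10.5) misses the remaining region (no effect); the 25.5×11 cube at (13, 6) misses the remaining region (no effect) — 1 connected region. The outline is a single polygon with 4 vertices. Extrusion per mm of travel: 0.4 × 0.2 / (π × 0.875²) = 0.033260. Accumulating E over each segment gives final E = 1.1974.

G0 X0.00 Y0.00 Z10.00
G1 X12.50 Y0.00 E0.4158
G1 X12.50 Y5.50 E0.5987
G1 X0.00 Y5.50 E1.0144
G1 X0.00 Y0.00 E1.1974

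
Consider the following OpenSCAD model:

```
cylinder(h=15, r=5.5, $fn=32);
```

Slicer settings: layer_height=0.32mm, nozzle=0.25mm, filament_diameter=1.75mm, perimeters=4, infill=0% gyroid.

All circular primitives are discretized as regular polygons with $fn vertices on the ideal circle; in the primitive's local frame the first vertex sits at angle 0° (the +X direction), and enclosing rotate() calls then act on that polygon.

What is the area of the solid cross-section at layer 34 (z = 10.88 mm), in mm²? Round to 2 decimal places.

94.42 mm²

At z = 10.88 mm: the r=5.5 cylinder contributes a regular 32-gon of circumradius 5.5 (area = (32/2)·5.500²·sin(360°/32) = 94.42 mm²). Overall, the cross-section is a single solid region. Net area = 94.42 mm².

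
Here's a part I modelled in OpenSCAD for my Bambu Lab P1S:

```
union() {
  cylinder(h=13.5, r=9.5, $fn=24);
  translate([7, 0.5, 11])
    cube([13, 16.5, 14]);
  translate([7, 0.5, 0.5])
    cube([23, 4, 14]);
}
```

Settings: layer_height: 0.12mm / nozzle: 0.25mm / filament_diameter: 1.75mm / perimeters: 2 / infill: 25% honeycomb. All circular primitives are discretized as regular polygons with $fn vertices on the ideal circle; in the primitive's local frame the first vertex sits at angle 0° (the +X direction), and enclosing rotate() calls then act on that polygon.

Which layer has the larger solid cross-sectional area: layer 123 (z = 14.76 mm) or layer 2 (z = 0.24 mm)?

layer 2 (z = 0.24 mm)

Layer 123 (z = 14.76): the cylinder does not reach this height (z outside [0, 13.5]); the cube at (7, 0.5) is present — its section is the full 13×16.5 rectangle (area 214.50 mm²); the cube at (7, 0.5) does not reach this height (z outside [0.5, 14.5]); Merging all regions: only the 13×16.5 cube at (7, 0.5) is present, so the union is just that shape — area = 214.50 mm². So its area = 214.50 mm². Layer 2 (z = 0.24): the cylinder: section is a regular 24-gon, circumradius r=9.5 (area = (24/2)·9.500²·sin(360°/24) = 280.30 mm²); the cube at (7, 0.5) is not intersected at this z (z outside [11, 25]); the cube at (7, 0.5) does not reach this height (z outside [0.5, 14.5]); Taking the union: only the r=9.5 cylinder is present, so the union is just that shape — area = 280.30 mm². So its area = 280.30 mm². Layer 2 is larger (280.30 vs 214.50 mm²).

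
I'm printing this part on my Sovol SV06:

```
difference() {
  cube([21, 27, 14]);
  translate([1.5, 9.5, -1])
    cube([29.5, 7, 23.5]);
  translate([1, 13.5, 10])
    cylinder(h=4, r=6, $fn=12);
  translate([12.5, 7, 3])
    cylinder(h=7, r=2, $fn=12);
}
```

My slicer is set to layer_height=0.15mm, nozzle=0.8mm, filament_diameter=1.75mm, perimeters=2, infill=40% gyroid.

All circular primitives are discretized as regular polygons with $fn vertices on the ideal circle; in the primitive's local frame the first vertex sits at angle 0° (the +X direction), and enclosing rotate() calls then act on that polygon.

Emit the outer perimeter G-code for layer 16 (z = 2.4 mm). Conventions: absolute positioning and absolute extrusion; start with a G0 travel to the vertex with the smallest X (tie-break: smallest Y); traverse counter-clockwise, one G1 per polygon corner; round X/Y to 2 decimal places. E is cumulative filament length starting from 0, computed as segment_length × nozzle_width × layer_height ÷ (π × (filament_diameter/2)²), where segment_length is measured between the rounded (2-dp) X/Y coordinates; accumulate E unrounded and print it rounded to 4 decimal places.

At z = 2.4 mm: the 21×27 cube contributes its full rectangle; the cube at (1.5, 9.5) is present — its section is the full 29.5×7 rectangle; the cylinder at (1, 13.5) does not reach this height (z outside [10, 14]); the cylinder at (12.5, 7) does not reach this height (z outside [3, 10]); After the difference (first − rest): starting from the 21×27 cube, the 29.5×7 cube at (1.5, 9.5) partially overlaps it — only the 136.50 mm² overlap (of its 206.50 mm²) is removed, clipping the outline — 1 connected region. The outline is a single polygon with 8 vertices. Extrusion per mm of travel: 0.8 × 0.15 / (π × 0.875²) = 0.049890. Accumulating E over each segment gives final E = 6.7352.

G0 X0.00 Y0.00 Z2.40
G1 X21.00 Y0.00 E1.0477
G1 X21.00 Y9.50 E1.5217
G1 X1.50 Y9.50 E2.4945
G1 X1.50 Y16.50 E2.8437
G1 X21.00 Y16.50 E3.8166
G1 X21.00 Y27.00 E4.3404
G1 X0.00 Y27.00 E5.3881
G1 X0.00 Y0.00 E6.7352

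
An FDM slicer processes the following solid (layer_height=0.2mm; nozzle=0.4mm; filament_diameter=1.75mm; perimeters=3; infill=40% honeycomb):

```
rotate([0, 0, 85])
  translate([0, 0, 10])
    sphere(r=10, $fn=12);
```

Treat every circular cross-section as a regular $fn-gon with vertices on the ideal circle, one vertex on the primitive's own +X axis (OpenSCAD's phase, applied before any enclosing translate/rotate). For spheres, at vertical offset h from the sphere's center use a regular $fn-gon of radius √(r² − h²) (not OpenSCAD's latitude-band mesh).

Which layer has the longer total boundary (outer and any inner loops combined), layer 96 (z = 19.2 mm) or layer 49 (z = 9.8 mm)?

layer 49 (z = 9.8 mm)

Layer 96 (z = 19.2): the sphere: section is a regular 12-gon, circumradius = √(r²−h²) = √(10²−9.2²) = 3.919 (perimeter = 2·12·3.919·sin(180°/12) = 24.34 mm); (rotated 85° about Z; rotation is an isometry so areas/perimeters/island counts are preserved). So its perimeter = 24.34 mm. Layer 49 (z = 9.8): the r=10 sphere slices to a regular 12-gon of circumradius 9.998 (√(r²−h²) with h=0.2 from center) (perimeter = 2·12·9.998·sin(180°/12) = 62.10 mm); (whole slice rotated 85° about Z — lengths, areas and connectivity unchanged). So its perimeter = 62.10 mm. Layer 49 is larger (62.10 vs 24.34 mm).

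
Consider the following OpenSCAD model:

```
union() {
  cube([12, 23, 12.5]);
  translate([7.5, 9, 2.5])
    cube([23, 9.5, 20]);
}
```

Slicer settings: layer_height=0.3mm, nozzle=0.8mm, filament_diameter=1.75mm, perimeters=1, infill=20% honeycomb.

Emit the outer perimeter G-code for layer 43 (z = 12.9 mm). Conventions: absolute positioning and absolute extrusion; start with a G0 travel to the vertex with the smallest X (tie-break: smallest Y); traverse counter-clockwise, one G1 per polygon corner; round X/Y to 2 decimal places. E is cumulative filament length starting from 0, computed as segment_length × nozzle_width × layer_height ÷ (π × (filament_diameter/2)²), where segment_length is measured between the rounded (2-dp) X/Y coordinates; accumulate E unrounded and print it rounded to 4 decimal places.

At z = 12.9 mm: the cube is absent (z outside [0, 12.5]); the cube at (7.5, 9) (footprint 23×9.5) is included at this height; Combining (union): only the 23×9.5 cube at (7.5, 9) is present, so the union is just that shape — 1 connected region. The outline is a single polygon with 4 vertices. Extrusion per mm of travel: 0.8 × 0.3 / (π × 0.875²) = 0.099780. Accumulating E over each segment gives final E = 6.4857.

G0 X7.50 Y9.00 Z12.90
G1 X30.50 Y9.00 E2.2949
G1 X30.50 Y18.50 E3.2429
G1 X7.50 Y18.50 E5.5378
G1 X7.50 Y9.00 E6.4857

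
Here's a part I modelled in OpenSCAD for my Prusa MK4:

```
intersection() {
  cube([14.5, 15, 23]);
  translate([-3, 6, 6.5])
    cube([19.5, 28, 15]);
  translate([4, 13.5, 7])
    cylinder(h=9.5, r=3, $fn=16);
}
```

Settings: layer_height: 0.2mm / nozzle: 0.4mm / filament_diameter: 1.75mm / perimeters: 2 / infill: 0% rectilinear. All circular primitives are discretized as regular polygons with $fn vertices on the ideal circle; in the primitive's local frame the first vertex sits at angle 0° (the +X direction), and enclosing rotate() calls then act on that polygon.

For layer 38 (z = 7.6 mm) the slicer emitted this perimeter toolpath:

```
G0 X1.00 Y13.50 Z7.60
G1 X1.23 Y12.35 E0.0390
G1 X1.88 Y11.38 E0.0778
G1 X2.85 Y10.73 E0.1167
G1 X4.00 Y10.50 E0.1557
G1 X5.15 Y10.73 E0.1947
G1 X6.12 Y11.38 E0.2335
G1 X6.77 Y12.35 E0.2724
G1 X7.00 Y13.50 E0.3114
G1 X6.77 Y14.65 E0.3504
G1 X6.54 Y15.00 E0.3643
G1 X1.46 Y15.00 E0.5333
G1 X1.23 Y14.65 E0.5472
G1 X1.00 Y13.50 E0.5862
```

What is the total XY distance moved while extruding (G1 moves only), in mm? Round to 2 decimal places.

Sum the Euclidean lengths of each G1 segment: total = 17.62 mm.

17.62 mm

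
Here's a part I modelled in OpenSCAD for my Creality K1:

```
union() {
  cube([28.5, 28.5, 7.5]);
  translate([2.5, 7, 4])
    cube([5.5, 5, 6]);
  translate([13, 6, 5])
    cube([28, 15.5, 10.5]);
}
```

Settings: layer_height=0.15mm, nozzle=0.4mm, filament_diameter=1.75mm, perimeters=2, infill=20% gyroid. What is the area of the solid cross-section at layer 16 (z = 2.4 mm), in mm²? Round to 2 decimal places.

812.25 mm²

At z = 2.4 mm: the cube is present — its section is the full 28.5×28.5 rectangle (area 812.25 mm²); the cube at (2.5, 7) does not reach this height (z outside [4, 10]); the cube at (13, 6) is absent (z outside [5, 15.5]); Taking the union: only the 28.5×28.5 cube is present, so the union is just that shape — area = 812.25 mm². Overall, the cross-section is a single solid region. Net area = 812.25 mm².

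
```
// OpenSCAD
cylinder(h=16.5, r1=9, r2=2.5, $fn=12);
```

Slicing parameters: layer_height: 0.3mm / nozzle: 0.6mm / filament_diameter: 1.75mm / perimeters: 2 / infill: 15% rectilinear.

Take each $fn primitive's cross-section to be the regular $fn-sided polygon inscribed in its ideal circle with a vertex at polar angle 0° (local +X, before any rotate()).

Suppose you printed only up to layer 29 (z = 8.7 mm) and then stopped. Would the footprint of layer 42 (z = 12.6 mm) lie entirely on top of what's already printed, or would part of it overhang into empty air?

entirely on top

Compare the two slices. At z = 8.7: the cone contributes a regular 12-gon of circumradius 5.573 (interpolated between r1=9 and r2=2.5 at t=0.527) (area = (12/2)·5.573²·sin(360°/12) = 93.17 mm²). At z = 12.6: the cone contributes a regular 12-gon of circumradius 4.036 (interpolated between r1=9 and r2=2.5 at t=0.764) (area = (12/2)·4.036²·sin(360°/12) = 48.88 mm²). Checking containment: the cross-section at z = 12.6 is a subset of the cross-section at z = 8.7.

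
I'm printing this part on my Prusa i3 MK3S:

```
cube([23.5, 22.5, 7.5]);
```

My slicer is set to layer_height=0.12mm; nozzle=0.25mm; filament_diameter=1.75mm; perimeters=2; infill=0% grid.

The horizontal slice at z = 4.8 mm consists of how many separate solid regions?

1

At z = 4.8 mm: the 23.5×22.5 cube contributes its full rectangle. The result has 1 disconnected region.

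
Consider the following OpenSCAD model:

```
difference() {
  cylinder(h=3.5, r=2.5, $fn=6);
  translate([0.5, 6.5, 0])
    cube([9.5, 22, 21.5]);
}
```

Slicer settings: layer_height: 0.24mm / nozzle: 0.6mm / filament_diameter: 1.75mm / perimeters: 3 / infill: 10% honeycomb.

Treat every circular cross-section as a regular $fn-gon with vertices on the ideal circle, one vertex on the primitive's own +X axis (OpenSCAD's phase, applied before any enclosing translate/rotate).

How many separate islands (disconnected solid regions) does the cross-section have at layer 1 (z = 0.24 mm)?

At z = 0.24 mm: the r=2.5 cylinder contributes a regular 6-gon of circumradius 2.5; the 9.5×22 cube at (0.5, 6.5) contributes its full rectangle; Subtracting the remaining from the first: starting from the r=2.5 cylinder, the 9.5×22 cube at (0.5, 6.5) misses the remaining region (no effect) — 1 connected region. Overall, the cross-section is a single solid region. Island count = 1.

1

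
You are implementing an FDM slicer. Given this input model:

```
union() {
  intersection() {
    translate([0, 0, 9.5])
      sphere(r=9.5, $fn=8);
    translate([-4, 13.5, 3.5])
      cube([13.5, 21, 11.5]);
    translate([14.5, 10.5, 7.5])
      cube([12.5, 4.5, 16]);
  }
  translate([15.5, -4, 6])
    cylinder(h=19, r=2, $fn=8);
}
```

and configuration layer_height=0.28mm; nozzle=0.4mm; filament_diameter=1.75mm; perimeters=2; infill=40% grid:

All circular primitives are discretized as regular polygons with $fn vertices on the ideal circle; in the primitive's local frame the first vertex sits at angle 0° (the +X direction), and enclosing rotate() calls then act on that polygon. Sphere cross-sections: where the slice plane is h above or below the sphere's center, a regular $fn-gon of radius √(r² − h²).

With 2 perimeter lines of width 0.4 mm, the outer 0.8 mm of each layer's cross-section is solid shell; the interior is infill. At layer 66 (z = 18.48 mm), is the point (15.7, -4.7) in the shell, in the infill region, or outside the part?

At z = 18.48 mm: the r=9.5 sphere contributes a regular 8-gon of circumradius √(9.5²−8.98²) = 3.100; the cube at (-4, 13.5) is absent (z outside [3.5, 15]); the cube at (14.5, 10.5) (footprint 12.5×4.5) is included at this height; Keeping only the common overlap: at least one operand is absent at this height, so nothing remains; the r=2 cylinder at (15.5, -4) gives a regular 8-gon of circumradius 2 (constant along its height); Taking the union: only the r=2 cylinder at (15.5, -4) is present, so the union is just that shape — 1 connected region. Overall, the cross-section is a single solid region. The nearest boundary edge runs (15.50, -6.00)→(16.91, -5.41); distance from the point to it = 1.12 mm. The point is inside the cross-section and 1.12 mm from the nearest boundary — more than the 0.8 mm shell width (2 × 0.4), so it's in the infill interior.

infill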